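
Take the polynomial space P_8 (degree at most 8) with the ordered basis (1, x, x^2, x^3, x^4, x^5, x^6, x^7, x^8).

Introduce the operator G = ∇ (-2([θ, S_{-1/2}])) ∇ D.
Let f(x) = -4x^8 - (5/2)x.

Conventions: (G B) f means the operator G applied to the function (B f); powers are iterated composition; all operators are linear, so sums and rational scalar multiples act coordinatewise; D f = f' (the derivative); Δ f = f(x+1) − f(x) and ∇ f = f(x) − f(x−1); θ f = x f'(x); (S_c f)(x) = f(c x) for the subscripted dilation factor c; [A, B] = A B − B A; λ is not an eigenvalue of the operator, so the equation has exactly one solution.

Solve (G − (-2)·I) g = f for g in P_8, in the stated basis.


g(x) = -2x^8 - (5/4)x

write g with unknown coordinates in the stated basis and equate coefficients in (G − (-2)·I) g = f
solving from the highest basis element down gives g = -2x^8 - (5/4)x
check: G g = 0
so G g − (-2)·g = -4x^8 - (5/2)x = f ✓


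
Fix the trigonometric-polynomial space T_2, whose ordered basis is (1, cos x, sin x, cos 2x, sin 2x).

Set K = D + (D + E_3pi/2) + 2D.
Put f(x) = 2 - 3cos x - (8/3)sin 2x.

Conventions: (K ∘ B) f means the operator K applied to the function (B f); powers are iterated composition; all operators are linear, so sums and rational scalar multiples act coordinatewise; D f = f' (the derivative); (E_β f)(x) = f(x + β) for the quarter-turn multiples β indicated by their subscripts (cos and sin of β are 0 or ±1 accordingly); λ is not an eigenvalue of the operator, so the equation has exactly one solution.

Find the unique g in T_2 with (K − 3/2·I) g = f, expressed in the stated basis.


write g with unknown coordinates in the stated basis and equate coefficients in (K − 3/2·I) g = f
solving from the highest basis element down gives g = -4 + (2/5)cos x - (4/5)sin x + (256/843)cos 2x + (80/843)sin 2x
check: K g = -4 - (12/5)cos x - (6/5)sin x + (128/281)cos 2x - (2128/843)sin 2x
so K g − 3/2·g = 2 - 3cos x - (8/3)sin 2x = f ✓

g(x) = -4 + (2/5)cos x - (4/5)sin x + (256/843)cos 2x + (80/843)sin 2x


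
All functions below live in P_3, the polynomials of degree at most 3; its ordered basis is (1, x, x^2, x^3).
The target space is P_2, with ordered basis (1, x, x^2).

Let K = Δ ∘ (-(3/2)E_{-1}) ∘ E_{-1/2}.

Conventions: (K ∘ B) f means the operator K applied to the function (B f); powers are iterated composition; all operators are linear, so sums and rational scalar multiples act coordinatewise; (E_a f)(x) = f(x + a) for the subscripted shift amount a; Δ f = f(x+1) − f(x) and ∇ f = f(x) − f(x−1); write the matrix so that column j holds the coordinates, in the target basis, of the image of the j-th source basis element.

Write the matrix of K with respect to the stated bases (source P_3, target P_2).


image of 1: 0
image of x: -3/2
image of x^2: -3x + 3
image of x^3: -(9/2)x^2 + 9x - 39/8
each image's coordinates form column j of the matrix

the matrix is [[0, -3/2, 3, -39/8]; [0, 0, -3, 9]; [0, 0, 0, -9/2]] (rows listed top to bottom)


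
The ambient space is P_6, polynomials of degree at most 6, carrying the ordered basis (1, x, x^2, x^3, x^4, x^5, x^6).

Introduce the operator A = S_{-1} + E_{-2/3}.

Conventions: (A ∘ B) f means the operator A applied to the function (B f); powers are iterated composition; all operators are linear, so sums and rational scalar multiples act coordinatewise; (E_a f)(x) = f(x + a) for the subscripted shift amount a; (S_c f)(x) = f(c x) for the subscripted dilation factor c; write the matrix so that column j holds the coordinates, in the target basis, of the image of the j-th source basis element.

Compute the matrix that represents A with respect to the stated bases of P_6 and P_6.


the matrix is [[2, -2/3, 4/9, -8/27, 16/81, -32/243, 64/729]; [0, 0, -4/3, 4/3, -32/27, 80/81, -64/81]; [0, 0, 2, -2, 8/3, -80/27, 80/27]; [0, 0, 0, 0, -8/3, 40/9, -160/27]; [0, 0, 0, 0, 2, -10/3, 20/3]; [0, 0, 0, 0, 0, 0, -4]; [0, 0, 0, 0, 0, 0, 2]] (rows listed top to bottom)

image of 1: 2
image of x: -2/3
image of x^2: 2x^2 - (4/3)x + 4/9
image of x^3: -2x^2 + (4/3)x - 8/27
image of x^4: 2x^4 - (8/3)x^3 + (8/3)x^2 - (32/27)x + 16/81
image of x^5: -(10/3)x^4 + (40/9)x^3 - (80/27)x^2 + (80/81)x - 32/243
image of x^6: 2x^6 - 4x^5 + (20/3)x^4 - (160/27)x^3 + (80/27)x^2 - (64/81)x + 64/729
each image's coordinates form column j of the matrix


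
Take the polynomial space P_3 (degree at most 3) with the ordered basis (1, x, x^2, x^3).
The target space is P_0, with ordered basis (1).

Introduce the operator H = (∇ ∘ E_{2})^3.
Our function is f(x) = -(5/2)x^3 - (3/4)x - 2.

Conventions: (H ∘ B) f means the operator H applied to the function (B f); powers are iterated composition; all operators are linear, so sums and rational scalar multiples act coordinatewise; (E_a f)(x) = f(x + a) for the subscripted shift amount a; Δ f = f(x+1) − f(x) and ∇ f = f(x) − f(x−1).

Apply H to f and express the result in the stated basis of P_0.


the image equals g(x) = -15

E_{2} f = -(5/2)x^3 - 15x^2 - (123/4)x - 47/2
∇ E_{2} f = -(15/2)x^2 - (45/2)x - 73/4
E_{2} (∇ ∘ E_{2}) f = -(15/2)x^2 - (105/2)x - 373/4
∇ E_{2} (∇ ∘ E_{2}) f = -15x - 45
E_{2} (∇ ∘ E_{2}) (∇ ∘ E_{2}) f = -15x - 75
∇ E_{2} (∇ ∘ E_{2}) (∇ ∘ E_{2}) f = -15


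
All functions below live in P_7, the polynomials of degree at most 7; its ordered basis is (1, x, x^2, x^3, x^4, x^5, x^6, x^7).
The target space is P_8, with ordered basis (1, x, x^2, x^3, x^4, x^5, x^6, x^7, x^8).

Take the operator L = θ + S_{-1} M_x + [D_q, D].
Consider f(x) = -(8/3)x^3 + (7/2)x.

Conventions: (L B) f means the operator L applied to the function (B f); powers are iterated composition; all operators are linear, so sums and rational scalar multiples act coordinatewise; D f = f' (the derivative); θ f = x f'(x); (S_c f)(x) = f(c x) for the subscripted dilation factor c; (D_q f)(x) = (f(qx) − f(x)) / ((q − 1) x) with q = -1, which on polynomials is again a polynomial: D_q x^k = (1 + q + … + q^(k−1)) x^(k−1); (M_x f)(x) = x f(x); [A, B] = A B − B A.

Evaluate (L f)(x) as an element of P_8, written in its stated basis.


g(x) = -(8/3)x^4 - 8x^3 + (7/2)x^2 + (53/6)x

θ f = -8x^3 + (7/2)x
M_x f = -(8/3)x^4 + (7/2)x^2
S_{-1} M_x f = -(8/3)x^4 + (7/2)x^2
D f = -8x^2 + 7/2
D_q D f = 0
D_q f = -(8/3)x^2 + 7/2
D D_q f = -(16/3)x
[D_q, D] f = (16/3)x
(θ + S_{-1} M_x + [D_q, D]) f = -(8/3)x^4 - 8x^3 + (7/2)x^2 + (53/6)x


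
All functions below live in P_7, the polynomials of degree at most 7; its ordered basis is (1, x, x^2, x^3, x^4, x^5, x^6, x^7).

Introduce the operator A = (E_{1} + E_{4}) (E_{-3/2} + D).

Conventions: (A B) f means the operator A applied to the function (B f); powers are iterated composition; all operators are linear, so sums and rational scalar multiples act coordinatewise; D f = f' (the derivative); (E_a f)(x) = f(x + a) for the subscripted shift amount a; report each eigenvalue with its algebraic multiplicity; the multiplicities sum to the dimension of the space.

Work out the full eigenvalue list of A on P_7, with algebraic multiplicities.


image of 1: 2
image of x: 2x + 4
image of x^2: 2x^2 + 8x + 33/2
image of x^3: 2x^3 + 12x^2 + (99/2)x + 133/2
image of x^4: 2x^4 + 16x^3 + 99x^2 + 266x + 2393/8
image of x^5: 2x^5 + 20x^4 + 165x^3 + 665x^2 + (11965/8)x + 11061/8
image of x^6: 2x^6 + 24x^5 + (495/2)x^4 + 1330x^3 + (35895/8)x^2 + (33183/4)x + 204613/32
image of x^7: 2x^7 + 28x^6 + (693/2)x^5 + (4655/2)x^4 + (83755/8)x^3 + (232281/8)x^2 + (1432291/32)x + 937259/32
the matrix is upper triangular; its diagonal is (2, 2, 2, 2, 2, 2, 2, 2)
for a triangular matrix the eigenvalues are the diagonal entries, with algebraic multiplicity their repetition count

λ = 2 (multiplicity 8)


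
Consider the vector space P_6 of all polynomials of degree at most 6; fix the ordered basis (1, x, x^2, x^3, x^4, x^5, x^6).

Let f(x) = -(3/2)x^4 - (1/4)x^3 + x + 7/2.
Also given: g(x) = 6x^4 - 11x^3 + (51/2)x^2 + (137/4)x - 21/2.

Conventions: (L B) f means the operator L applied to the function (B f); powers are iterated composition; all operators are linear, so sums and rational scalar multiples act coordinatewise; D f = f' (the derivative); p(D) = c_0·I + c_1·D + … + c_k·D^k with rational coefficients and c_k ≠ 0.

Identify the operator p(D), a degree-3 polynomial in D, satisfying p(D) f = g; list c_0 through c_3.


D^0 f = -(3/2)x^4 - (1/4)x^3 + x + 7/2
D^1 f = -6x^3 - (3/4)x^2 + 1
D^2 f = -18x^2 - (3/2)x
D^3 f = -36x - 3/2
matching coefficients of g against c_0 f + c_1 Df + … from the top degree down determines the c_i
solution: c_0 = -4, c_1 = 2, c_2 = -3/2, c_3 = -1

p(D) = -4·I + 2·D − (3/2)·D^2 − D^3, i.e. c_0 = -4, c_1 = 2, c_2 = -3/2, c_3 = -1


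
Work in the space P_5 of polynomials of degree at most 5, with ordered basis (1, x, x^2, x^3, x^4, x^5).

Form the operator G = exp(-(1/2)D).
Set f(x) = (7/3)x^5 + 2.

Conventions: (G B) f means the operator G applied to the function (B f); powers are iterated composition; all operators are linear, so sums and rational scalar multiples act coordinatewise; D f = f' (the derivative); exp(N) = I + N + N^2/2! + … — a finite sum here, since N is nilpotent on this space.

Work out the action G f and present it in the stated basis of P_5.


the result is g(x) = (7/3)x^5 - (35/6)x^4 + (35/6)x^3 - (35/12)x^2 + (35/48)x + 185/96

order-1 term: -(35/6)x^4
order-2 term: (35/6)x^3
order-3 term: -(35/12)x^2
order-4 term: (35/48)x
order-5 term: -7/96
the series for exp(-(1/2)D) f terminates at order 5
exp(-(1/2)D) f = (7/3)x^5 - (35/6)x^4 + (35/6)x^3 - (35/12)x^2 + (35/48)x + 185/96


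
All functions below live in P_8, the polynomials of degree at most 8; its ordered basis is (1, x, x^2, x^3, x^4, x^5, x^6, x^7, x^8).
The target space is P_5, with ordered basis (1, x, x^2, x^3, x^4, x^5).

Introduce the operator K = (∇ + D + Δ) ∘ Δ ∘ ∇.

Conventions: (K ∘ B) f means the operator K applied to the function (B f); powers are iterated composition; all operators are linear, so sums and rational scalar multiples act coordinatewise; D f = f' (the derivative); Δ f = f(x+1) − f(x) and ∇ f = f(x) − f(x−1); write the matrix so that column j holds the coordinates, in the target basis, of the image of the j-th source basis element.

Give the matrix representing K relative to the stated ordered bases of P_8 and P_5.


image of 1: 0
image of x: 0
image of x^2: 0
image of x^3: 18
image of x^4: 72x
image of x^5: 180x^2 + 70
image of x^6: 360x^3 + 420x
image of x^7: 630x^4 + 1470x^2 + 266
image of x^8: 1008x^5 + 3920x^3 + 2128x
each image's coordinates form column j of the matrix

the matrix is [[0, 0, 0, 18, 0, 70, 0, 266, 0]; [0, 0, 0, 0, 72, 0, 420, 0, 2128]; [0, 0, 0, 0, 0, 180, 0, 1470, 0]; [0, 0, 0, 0, 0, 0, 360, 0, 3920]; [0, 0, 0, 0, 0, 0, 0, 630, 0]; [0, 0, 0, 0, 0, 0, 0, 0, 1008]] (rows listed top to bottom)


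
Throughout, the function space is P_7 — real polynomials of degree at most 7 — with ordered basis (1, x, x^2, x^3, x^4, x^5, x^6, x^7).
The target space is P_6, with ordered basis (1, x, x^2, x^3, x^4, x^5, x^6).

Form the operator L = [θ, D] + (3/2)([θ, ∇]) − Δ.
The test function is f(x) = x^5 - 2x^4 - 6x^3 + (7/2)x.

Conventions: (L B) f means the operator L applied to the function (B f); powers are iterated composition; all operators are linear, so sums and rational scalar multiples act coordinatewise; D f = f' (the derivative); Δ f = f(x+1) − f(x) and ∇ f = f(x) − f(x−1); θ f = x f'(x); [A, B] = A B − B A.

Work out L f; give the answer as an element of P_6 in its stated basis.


D f = 5x^4 - 8x^3 - 18x^2 + 7/2
θ D f = 20x^4 - 24x^3 - 36x^2
θ f = 5x^5 - 8x^4 - 18x^3 + (7/2)x
D θ f = 25x^4 - 32x^3 - 54x^2 + 7/2
[θ, D] f = -5x^4 + 8x^3 + 18x^2 - 7/2
∇ f = 5x^4 - 18x^3 + 4x^2 + 5x + 1/2
θ ∇ f = 20x^4 - 54x^3 + 8x^2 + 5x
θ f = 5x^5 - 8x^4 - 18x^3 + (7/2)x
∇ θ f = 25x^4 - 82x^3 + 44x^2 - 3x - 3/2
[θ, ∇] f = -5x^4 + 28x^3 - 36x^2 + 8x + 3/2
((3/2)([θ, ∇])) f = -(15/2)x^4 + 42x^3 - 54x^2 + 12x + 9/4
Δ f = 5x^4 + 2x^3 - 20x^2 - 21x - 7/2
(-Δ) f = -5x^4 - 2x^3 + 20x^2 + 21x + 7/2
([θ, D] + (3/2)([θ, ∇]) − Δ) f = -(35/2)x^4 + 48x^3 - 16x^2 + 33x + 9/4

g(x) = -(35/2)x^4 + 48x^3 - 16x^2 + 33x + 9/4


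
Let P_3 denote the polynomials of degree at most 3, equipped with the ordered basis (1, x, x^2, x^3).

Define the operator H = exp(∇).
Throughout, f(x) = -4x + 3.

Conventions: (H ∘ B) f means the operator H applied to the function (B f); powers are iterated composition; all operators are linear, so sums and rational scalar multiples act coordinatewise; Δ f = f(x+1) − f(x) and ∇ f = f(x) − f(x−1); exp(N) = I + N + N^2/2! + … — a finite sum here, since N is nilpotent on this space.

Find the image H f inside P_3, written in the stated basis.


the image equals g(x) = -4x - 1

order-1 term: -4
the series for exp(∇) f terminates at order 1
exp(∇) f = -4x - 1


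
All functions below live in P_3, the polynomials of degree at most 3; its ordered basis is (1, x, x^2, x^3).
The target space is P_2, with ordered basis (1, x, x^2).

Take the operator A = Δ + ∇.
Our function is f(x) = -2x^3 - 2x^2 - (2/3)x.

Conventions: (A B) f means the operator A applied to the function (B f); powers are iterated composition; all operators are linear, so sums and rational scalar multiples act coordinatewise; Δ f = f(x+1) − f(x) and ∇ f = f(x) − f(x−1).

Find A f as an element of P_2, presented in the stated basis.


the result is g(x) = -12x^2 - 8x - 16/3

Δ f = -6x^2 - 10x - 14/3
∇ f = -6x^2 + 2x - 2/3
(Δ + ∇) f = -12x^2 - 8x - 16/3


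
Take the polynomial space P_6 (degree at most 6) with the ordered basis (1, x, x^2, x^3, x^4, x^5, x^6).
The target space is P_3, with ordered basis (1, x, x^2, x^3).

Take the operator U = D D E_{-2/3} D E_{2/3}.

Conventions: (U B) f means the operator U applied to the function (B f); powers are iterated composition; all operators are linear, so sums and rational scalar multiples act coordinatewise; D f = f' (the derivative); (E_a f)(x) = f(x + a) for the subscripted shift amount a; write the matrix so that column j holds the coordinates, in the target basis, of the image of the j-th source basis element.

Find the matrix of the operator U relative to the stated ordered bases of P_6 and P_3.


image of 1: 0
image of x: 0
image of x^2: 0
image of x^3: 6
image of x^4: 24x
image of x^5: 60x^2
image of x^6: 120x^3
each image's coordinates form column j of the matrix

the matrix is [[0, 0, 0, 6, 0, 0, 0]; [0, 0, 0, 0, 24, 0, 0]; [0, 0, 0, 0, 0, 60, 0]; [0, 0, 0, 0, 0, 0, 120]] (rows listed top to bottom)


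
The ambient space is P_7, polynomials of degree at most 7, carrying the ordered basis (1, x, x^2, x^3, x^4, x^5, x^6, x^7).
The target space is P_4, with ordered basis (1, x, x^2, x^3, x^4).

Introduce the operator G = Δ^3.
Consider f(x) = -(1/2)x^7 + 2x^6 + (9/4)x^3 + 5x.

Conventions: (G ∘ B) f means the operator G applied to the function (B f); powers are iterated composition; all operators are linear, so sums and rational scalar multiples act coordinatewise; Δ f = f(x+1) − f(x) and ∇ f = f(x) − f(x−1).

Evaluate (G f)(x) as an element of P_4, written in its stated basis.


the result is g(x) = -105x^4 - 390x^3 - 495x^2 - 90x + 381/2

Δ f = -(7/2)x^6 + (3/2)x^5 + (25/2)x^4 + (45/2)x^3 + (105/4)x^2 + (61/4)x + 35/4
Δ Δ f = -21x^5 - 45x^4 - 5x^3 + 105x^2 + (313/2)x + 149/2
Δ Δ Δ f = -105x^4 - 390x^3 - 495x^2 - 90x + 381/2


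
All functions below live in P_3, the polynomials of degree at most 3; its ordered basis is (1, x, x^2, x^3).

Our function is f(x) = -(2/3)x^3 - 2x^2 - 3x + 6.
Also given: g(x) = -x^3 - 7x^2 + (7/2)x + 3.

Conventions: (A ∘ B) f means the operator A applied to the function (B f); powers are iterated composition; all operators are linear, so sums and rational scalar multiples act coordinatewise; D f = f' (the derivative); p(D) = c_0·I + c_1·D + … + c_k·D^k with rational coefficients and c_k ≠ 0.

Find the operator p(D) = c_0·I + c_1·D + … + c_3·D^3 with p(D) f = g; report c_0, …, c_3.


c_0 = 3/2, c_1 = 2, c_2 = -4, c_3 = 4

D^0 f = -(2/3)x^3 - 2x^2 - 3x + 6
D^1 f = -2x^2 - 4x - 3
D^2 f = -4x - 4
D^3 f = -4
matching coefficients of g against c_0 f + c_1 Df + … from the top degree down determines the c_i
solution: c_0 = 3/2, c_1 = 2, c_2 = -4, c_3 = 4


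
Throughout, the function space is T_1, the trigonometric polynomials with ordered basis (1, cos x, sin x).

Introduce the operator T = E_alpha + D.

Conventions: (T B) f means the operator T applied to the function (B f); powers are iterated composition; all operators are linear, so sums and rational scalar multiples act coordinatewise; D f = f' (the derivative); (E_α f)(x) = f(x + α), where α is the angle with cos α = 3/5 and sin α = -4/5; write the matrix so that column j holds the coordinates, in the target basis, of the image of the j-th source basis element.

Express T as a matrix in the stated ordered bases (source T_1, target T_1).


image of 1: 1
image of cos x: (3/5)cos x - (1/5)sin x
image of sin x: (1/5)cos x + (3/5)sin x
each image's coordinates form column j of the matrix

the matrix is [[1, 0, 0]; [0, 3/5, 1/5]; [0, -1/5, 3/5]] (rows listed top to bottom)


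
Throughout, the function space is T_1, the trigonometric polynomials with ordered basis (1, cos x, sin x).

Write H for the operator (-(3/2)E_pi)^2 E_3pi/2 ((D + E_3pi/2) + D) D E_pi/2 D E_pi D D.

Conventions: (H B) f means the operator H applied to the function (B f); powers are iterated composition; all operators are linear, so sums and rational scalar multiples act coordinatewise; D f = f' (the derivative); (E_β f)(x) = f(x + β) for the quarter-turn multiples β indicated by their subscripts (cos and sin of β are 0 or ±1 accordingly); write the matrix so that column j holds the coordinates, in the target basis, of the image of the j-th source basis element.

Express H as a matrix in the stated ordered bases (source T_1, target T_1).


the matrix is [[0, 0, 0]; [0, 0, -9/4]; [0, 9/4, 0]] (rows listed top to bottom)

image of 1: 0
image of cos x: (9/4)sin x
image of sin x: -(9/4)cos x
each image's coordinates form column j of the matrix


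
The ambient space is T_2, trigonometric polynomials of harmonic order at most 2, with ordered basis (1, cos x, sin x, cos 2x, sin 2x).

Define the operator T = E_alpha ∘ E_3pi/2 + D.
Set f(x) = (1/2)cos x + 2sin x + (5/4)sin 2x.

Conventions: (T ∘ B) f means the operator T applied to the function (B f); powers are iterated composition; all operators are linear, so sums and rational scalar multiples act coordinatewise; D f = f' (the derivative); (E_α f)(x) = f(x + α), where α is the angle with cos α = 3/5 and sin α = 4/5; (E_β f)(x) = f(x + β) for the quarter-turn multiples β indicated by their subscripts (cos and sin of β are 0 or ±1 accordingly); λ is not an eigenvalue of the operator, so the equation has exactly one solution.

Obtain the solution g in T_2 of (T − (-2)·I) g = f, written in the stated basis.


write g with unknown coordinates in the stated basis and equate coefficients in (T − (-2)·I) g = f
solving from the highest basis element down gives g = (3/40)cos x + (29/40)sin x - (65/314)cos 2x + (285/628)sin 2x
check: T g = (7/20)cos x + (11/20)sin x + (65/157)cos 2x + (215/628)sin 2x
so T g − (-2)·g = (1/2)cos x + 2sin x + (5/4)sin 2x = f ✓

the image equals g(x) = (3/40)cos x + (29/40)sin x - (65/314)cos 2x + (285/628)sin 2x


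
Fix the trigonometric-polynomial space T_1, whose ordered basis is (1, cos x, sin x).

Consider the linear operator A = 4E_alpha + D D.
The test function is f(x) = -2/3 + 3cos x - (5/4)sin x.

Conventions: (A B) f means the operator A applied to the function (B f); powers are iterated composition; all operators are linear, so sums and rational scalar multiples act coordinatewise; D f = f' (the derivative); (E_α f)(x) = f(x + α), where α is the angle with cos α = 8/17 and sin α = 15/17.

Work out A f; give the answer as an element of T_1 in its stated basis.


the result is g(x) = -8/3 - (30/17)cos x - (795/68)sin x

E_alpha f = -2/3 + (21/68)cos x - (55/17)sin x
(4E_alpha) f = -8/3 + (21/17)cos x - (220/17)sin x
D f = -(5/4)cos x - 3sin x
D D f = -3cos x + (5/4)sin x
(4E_alpha + D D) f = -8/3 - (30/17)cos x - (795/68)sin x


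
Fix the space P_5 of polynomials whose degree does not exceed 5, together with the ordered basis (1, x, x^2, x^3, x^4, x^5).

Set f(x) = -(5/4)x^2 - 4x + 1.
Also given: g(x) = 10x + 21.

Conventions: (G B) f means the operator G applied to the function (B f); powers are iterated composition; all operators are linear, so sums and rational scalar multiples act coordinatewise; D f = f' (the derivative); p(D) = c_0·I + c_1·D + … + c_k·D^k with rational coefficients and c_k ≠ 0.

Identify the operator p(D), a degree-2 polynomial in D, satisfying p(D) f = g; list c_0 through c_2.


D^0 f = -(5/4)x^2 - 4x + 1
D^1 f = -(5/2)x - 4
D^2 f = -5/2
matching coefficients of g against c_0 f + c_1 Df + … from the top degree down determines the c_i
solution: c_0 = 0, c_1 = -4, c_2 = -2

c_0 = 0, c_1 = -4, c_2 = -2


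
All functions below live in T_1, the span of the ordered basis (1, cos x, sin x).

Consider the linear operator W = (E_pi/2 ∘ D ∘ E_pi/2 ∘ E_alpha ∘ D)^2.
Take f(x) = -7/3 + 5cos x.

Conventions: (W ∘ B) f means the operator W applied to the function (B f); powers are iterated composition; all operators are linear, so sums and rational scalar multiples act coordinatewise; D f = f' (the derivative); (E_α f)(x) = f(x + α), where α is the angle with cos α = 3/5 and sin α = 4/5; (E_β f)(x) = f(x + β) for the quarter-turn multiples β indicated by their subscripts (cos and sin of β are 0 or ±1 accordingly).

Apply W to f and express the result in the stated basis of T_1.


D f = -5sin x
E_alpha D f = -4cos x - 3sin x
E_pi/2 E_alpha D f = -3cos x + 4sin x
D (E_pi/2 ∘ E_alpha ∘ D) f = 4cos x + 3sin x
E_pi/2 D (E_pi/2 ∘ E_alpha ∘ D) f = 3cos x - 4sin x
D (E_pi/2 ∘ D ∘ E_pi/2 ∘ E_alpha ∘ D) f = -4cos x - 3sin x
E_alpha D (E_pi/2 ∘ D ∘ E_pi/2 ∘ E_alpha ∘ D) f = -(24/5)cos x + (7/5)sin x
E_pi/2 E_alpha D (E_pi/2 ∘ D ∘ E_pi/2 ∘ E_alpha ∘ D) f = (7/5)cos x + (24/5)sin x
D (E_pi/2 ∘ E_alpha ∘ D) (E_pi/2 ∘ D ∘ E_pi/2 ∘ E_alpha ∘ D) f = (24/5)cos x - (7/5)sin x
E_pi/2 D (E_pi/2 ∘ E_alpha ∘ D) (E_pi/2 ∘ D ∘ E_pi/2 ∘ E_alpha ∘ D) f = -(7/5)cos x - (24/5)sin x

g(x) = -(7/5)cos x - (24/5)sin x


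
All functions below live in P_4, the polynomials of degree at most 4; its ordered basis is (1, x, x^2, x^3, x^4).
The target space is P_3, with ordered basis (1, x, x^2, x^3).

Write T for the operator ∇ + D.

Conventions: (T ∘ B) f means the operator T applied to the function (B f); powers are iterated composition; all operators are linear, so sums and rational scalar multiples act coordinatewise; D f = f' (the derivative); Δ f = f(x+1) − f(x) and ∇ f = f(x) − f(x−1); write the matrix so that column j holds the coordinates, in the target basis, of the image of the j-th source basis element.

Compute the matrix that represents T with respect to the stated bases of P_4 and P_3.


the matrix is [[0, 2, -1, 1, -1]; [0, 0, 4, -3, 4]; [0, 0, 0, 6, -6]; [0, 0, 0, 0, 8]] (rows listed top to bottom)

image of 1: 0
image of x: 2
image of x^2: 4x - 1
image of x^3: 6x^2 - 3x + 1
image of x^4: 8x^3 - 6x^2 + 4x - 1
each image's coordinates form column j of the matrix


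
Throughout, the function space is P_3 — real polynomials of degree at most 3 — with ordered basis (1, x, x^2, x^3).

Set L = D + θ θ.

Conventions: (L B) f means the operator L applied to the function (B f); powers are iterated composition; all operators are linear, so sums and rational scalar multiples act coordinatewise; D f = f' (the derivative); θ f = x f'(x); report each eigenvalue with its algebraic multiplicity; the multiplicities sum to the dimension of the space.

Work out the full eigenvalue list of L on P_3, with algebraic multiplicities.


λ = 0 (multiplicity 1), λ = 1 (multiplicity 1), λ = 4 (multiplicity 1), λ = 9 (multiplicity 1)

image of 1: 0
image of x: x + 1
image of x^2: 4x^2 + 2x
image of x^3: 9x^3 + 3x^2
the matrix is upper triangular; its diagonal is (0, 1, 4, 9)
for a triangular matrix the eigenvalues are the diagonal entries, with algebraic multiplicity their repetition count


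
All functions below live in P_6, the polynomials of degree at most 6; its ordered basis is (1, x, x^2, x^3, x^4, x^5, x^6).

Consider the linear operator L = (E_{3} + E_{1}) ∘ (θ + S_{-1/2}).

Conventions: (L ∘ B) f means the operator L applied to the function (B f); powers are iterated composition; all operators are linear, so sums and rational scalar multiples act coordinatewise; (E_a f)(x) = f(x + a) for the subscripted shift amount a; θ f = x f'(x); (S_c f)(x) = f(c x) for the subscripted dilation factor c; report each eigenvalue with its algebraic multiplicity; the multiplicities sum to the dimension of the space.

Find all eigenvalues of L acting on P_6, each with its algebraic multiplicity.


λ = 1 (multiplicity 1), λ = 2 (multiplicity 1), λ = 9/2 (multiplicity 1), λ = 23/4 (multiplicity 1), λ = 65/8 (multiplicity 1), λ = 159/16 (multiplicity 1), λ = 385/32 (multiplicity 1)

image of 1: 2
image of x: x + 2
image of x^2: (9/2)x^2 + 18x + 45/2
image of x^3: (23/4)x^3 + (69/2)x^2 + (345/4)x + 161/2
image of x^4: (65/8)x^4 + 65x^3 + (975/4)x^2 + 455x + 2665/8
image of x^5: (159/16)x^5 + (795/8)x^4 + (3975/8)x^3 + (5565/4)x^2 + (32595/16)x + 9699/8
image of x^6: (385/32)x^6 + (1155/8)x^5 + (28875/32)x^4 + (13475/4)x^3 + (236775/32)x^2 + (70455/8)x + 140525/32
the matrix is upper triangular; its diagonal is (2, 1, 9/2, 23/4, 65/8, 159/16, 385/32)
for a triangular matrix the eigenvalues are the diagonal entries, with algebraic multiplicity their repetition count


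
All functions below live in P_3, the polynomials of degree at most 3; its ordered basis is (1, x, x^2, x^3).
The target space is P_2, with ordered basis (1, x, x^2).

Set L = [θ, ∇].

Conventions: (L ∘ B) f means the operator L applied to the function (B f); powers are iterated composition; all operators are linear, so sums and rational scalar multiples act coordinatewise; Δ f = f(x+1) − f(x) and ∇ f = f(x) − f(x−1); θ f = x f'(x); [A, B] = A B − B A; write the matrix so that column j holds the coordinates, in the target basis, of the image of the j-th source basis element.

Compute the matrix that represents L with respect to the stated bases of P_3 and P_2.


the matrix is [[0, -1, 2, -3]; [0, 0, -2, 6]; [0, 0, 0, -3]] (rows listed top to bottom)

image of 1: 0
image of x: -1
image of x^2: -2x + 2
image of x^3: -3x^2 + 6x - 3
each image's coordinates form column j of the matrix


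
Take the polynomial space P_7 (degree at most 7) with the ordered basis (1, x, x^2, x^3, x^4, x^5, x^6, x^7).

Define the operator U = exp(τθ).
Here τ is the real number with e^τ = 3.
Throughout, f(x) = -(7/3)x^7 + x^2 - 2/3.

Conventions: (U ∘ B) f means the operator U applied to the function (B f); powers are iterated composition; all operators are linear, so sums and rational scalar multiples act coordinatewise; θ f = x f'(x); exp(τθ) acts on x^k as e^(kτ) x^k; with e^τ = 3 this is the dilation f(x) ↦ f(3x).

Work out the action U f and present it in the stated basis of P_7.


exp(τθ) x^k = e^(kτ) x^k; with e^τ = 3 this sends x^k to 3^k x^k
x^2 ↦ 9 x^2
x^7 ↦ 2187 x^7
applying this coordinatewise to f: exp(τθ) f = -5103x^7 + 9x^2 - 2/3

the image equals g(x) = -5103x^7 + 9x^2 - 2/3


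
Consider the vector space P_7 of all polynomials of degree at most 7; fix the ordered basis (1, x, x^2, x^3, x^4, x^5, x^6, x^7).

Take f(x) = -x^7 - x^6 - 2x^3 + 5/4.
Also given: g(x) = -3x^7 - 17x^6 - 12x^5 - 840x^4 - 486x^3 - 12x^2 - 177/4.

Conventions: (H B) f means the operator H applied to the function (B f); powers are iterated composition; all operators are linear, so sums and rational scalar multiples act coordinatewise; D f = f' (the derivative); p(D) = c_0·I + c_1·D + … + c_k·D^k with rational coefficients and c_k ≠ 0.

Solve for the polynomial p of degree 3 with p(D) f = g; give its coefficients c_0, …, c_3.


p(D) = 3·I + 2·D + 4·D^3, i.e. c_0 = 3, c_1 = 2, c_2 = 0, c_3 = 4

D^0 f = -x^7 - x^6 - 2x^3 + 5/4
D^1 f = -7x^6 - 6x^5 - 6x^2
D^2 f = -42x^5 - 30x^4 - 12x
D^3 f = -210x^4 - 120x^3 - 12
matching coefficients of g against c_0 f + c_1 Df + … from the top degree down determines the c_i
solution: c_0 = 3, c_1 = 2, c_2 = 0, c_3 = 4


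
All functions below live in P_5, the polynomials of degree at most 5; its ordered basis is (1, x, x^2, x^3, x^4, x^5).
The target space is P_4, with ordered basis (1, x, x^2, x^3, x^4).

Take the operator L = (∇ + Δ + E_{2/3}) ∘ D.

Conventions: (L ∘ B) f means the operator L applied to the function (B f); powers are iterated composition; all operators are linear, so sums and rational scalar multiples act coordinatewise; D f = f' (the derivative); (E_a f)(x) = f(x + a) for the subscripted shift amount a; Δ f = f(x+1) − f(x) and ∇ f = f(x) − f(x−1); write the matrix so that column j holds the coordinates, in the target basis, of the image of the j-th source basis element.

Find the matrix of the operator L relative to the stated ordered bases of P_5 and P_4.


the matrix is [[0, 1, 16/3, 4/3, 248/27, 80/81]; [0, 0, 2, 16, 16/3, 1240/27]; [0, 0, 0, 3, 32, 40/3]; [0, 0, 0, 0, 4, 160/3]; [0, 0, 0, 0, 0, 5]] (rows listed top to bottom)

image of 1: 0
image of x: 1
image of x^2: 2x + 16/3
image of x^3: 3x^2 + 16x + 4/3
image of x^4: 4x^3 + 32x^2 + (16/3)x + 248/27
image of x^5: 5x^4 + (160/3)x^3 + (40/3)x^2 + (1240/27)x + 80/81
each image's coordinates form column j of the matrix


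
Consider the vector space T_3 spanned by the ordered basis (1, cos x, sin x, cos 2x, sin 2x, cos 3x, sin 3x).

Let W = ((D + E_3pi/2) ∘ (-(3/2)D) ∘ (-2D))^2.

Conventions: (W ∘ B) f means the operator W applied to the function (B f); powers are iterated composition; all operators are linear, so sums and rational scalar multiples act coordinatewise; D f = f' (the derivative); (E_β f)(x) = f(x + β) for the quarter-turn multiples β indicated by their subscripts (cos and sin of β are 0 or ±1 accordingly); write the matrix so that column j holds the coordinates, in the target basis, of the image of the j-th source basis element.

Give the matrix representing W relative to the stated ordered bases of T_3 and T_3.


the matrix is [[0, 0, 0, 0, 0, 0, 0]; [0, 0, 0, 0, 0, 0, 0]; [0, 0, 0, 0, 0, 0, 0]; [0, 0, 0, -432, -576, 0, 0]; [0, 0, 0, 576, -432, 0, 0]; [0, 0, 0, 0, 0, -11664, 0]; [0, 0, 0, 0, 0, 0, -11664]] (rows listed top to bottom)

image of 1: 0
image of cos x: 0
image of sin x: 0
image of cos 2x: -432cos 2x + 576sin 2x
image of sin 2x: -576cos 2x - 432sin 2x
image of cos 3x: -11664cos 3x
image of sin 3x: -11664sin 3x
each image's coordinates form column j of the matrix


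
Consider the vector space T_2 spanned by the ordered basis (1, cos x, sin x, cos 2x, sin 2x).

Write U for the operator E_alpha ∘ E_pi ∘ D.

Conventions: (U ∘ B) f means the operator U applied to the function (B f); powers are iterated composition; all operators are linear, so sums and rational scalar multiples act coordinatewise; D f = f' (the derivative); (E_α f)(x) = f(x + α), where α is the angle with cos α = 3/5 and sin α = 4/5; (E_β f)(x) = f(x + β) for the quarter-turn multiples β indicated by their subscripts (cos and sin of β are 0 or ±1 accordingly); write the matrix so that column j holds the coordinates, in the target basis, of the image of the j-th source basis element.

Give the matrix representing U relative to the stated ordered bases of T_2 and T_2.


the matrix is [[0, 0, 0, 0, 0]; [0, 4/5, -3/5, 0, 0]; [0, 3/5, 4/5, 0, 0]; [0, 0, 0, -48/25, -14/25]; [0, 0, 0, 14/25, -48/25]] (rows listed top to bottom)

image of 1: 0
image of cos x: (4/5)cos x + (3/5)sin x
image of sin x: -(3/5)cos x + (4/5)sin x
image of cos 2x: -(48/25)cos 2x + (14/25)sin 2x
image of sin 2x: -(14/25)cos 2x - (48/25)sin 2x
each image's coordinates form column j of the matrix


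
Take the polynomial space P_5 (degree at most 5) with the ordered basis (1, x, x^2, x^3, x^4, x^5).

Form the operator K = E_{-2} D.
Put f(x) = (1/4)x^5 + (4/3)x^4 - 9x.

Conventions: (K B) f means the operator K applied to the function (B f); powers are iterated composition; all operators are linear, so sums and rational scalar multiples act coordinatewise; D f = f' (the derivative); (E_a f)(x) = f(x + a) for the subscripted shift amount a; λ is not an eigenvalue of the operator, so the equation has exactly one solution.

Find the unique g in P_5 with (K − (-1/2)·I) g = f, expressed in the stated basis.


the result is g(x) = (1/2)x^5 - (7/3)x^4 + (176/3)x^3 - 584x^2 + 4110x - 43588/3

write g with unknown coordinates in the stated basis and equate coefficients in (K − (-1/2)·I) g = f
solving from the highest basis element down gives g = (1/2)x^5 - (7/3)x^4 + (176/3)x^3 - 584x^2 + 4110x - 43588/3
check: K g = (5/2)x^4 - (88/3)x^3 + 292x^2 - 2064x + 21794/3
so K g − (-1/2)·g = (1/4)x^5 + (4/3)x^4 - 9x = f ✓


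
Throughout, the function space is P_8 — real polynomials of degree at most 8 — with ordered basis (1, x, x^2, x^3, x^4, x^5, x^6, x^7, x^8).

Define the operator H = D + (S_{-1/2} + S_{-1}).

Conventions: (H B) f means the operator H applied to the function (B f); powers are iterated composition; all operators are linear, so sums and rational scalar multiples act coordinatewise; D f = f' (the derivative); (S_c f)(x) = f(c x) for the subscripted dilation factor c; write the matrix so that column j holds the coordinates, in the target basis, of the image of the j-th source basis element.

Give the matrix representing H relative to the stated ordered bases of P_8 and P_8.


image of 1: 2
image of x: -(3/2)x + 1
image of x^2: (5/4)x^2 + 2x
image of x^3: -(9/8)x^3 + 3x^2
image of x^4: (17/16)x^4 + 4x^3
image of x^5: -(33/32)x^5 + 5x^4
image of x^6: (65/64)x^6 + 6x^5
image of x^7: -(129/128)x^7 + 7x^6
image of x^8: (257/256)x^8 + 8x^7
each image's coordinates form column j of the matrix

the matrix is [[2, 1, 0, 0, 0, 0, 0, 0, 0]; [0, -3/2, 2, 0, 0, 0, 0, 0, 0]; [0, 0, 5/4, 3, 0, 0, 0, 0, 0]; [0, 0, 0, -9/8, 4, 0, 0, 0, 0]; [0, 0, 0, 0, 17/16, 5, 0, 0, 0]; [0, 0, 0, 0, 0, -33/32, 6, 0, 0]; [0, 0, 0, 0, 0, 0, 65/64, 7, 0]; [0, 0, 0, 0, 0, 0, 0, -129/128, 8]; [0, 0, 0, 0, 0, 0, 0, 0, 257/256]] (rows listed top to bottom)


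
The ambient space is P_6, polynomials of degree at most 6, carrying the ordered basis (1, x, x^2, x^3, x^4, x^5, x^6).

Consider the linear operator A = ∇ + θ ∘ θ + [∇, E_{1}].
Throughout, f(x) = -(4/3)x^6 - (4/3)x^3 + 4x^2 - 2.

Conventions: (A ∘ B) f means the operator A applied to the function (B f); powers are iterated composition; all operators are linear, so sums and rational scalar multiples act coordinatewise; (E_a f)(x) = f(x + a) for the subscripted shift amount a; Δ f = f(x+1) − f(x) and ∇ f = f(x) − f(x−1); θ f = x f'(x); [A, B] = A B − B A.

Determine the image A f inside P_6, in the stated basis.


the result is g(x) = -48x^6 - 8x^5 + 20x^4 - (116/3)x^3 + 32x^2 + 4x - 4

∇ f = -8x^5 + 20x^4 - (80/3)x^3 + 16x^2 + 4x - 4
θ f = -8x^6 - 4x^3 + 8x^2
θ θ f = -48x^6 - 12x^3 + 16x^2
E_{1} f = -(4/3)x^6 - 8x^5 - 20x^4 - 28x^3 - 20x^2 - 4x - 2/3
∇ E_{1} f = -8x^5 - 20x^4 - (80/3)x^3 - 24x^2 - 4x + 4/3
∇ f = -8x^5 + 20x^4 - (80/3)x^3 + 16x^2 + 4x - 4
E_{1} ∇ f = -8x^5 - 20x^4 - (80/3)x^3 - 24x^2 - 4x + 4/3
[∇, E_{1}] f = 0
(∇ + θ ∘ θ + [∇, E_{1}]) f = -48x^6 - 8x^5 + 20x^4 - (116/3)x^3 + 32x^2 + 4x - 4


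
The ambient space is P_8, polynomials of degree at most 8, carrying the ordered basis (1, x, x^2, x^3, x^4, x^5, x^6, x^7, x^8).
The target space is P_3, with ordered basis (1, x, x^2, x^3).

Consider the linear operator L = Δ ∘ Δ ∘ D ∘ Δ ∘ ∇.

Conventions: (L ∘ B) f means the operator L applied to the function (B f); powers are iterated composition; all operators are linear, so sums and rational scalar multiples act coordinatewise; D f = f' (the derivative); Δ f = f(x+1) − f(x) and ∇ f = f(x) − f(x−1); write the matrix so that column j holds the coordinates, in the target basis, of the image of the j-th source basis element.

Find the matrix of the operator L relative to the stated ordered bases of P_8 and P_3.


the matrix is [[0, 0, 0, 0, 0, 120, 720, 3360, 13440]; [0, 0, 0, 0, 0, 0, 720, 5040, 26880]; [0, 0, 0, 0, 0, 0, 0, 2520, 20160]; [0, 0, 0, 0, 0, 0, 0, 0, 6720]] (rows listed top to bottom)

image of 1: 0
image of x: 0
image of x^2: 0
image of x^3: 0
image of x^4: 0
image of x^5: 120
image of x^6: 720x + 720
image of x^7: 2520x^2 + 5040x + 3360
image of x^8: 6720x^3 + 20160x^2 + 26880x + 13440
each image's coordinates form column j of the matrix


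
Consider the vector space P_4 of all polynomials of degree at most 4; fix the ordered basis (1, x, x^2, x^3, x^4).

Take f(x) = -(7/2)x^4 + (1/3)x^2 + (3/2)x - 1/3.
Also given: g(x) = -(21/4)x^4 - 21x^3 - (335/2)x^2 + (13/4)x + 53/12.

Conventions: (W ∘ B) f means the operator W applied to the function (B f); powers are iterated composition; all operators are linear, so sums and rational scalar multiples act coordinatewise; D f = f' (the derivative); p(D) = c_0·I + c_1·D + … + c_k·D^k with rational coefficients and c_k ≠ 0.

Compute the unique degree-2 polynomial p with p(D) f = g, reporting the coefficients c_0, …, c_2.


p(D) = (3/2)·I + (3/2)·D + 4·D^2, i.e. c_0 = 3/2, c_1 = 3/2, c_2 = 4

D^0 f = -(7/2)x^4 + (1/3)x^2 + (3/2)x - 1/3
D^1 f = -14x^3 + (2/3)x + 3/2
D^2 f = -42x^2 + 2/3
matching coefficients of g against c_0 f + c_1 Df + … from the top degree down determines the c_i
solution: c_0 = 3/2, c_1 = 3/2, c_2 = 4


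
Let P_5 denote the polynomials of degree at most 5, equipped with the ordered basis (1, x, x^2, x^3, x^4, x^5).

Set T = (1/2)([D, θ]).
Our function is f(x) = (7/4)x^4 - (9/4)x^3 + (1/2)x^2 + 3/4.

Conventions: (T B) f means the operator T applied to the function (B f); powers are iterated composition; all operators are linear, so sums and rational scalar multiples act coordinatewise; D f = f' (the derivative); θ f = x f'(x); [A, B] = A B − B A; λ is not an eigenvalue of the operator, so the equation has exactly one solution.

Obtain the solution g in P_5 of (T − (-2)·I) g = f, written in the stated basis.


write g with unknown coordinates in the stated basis and equate coefficients in (T − (-2)·I) g = f
solving from the highest basis element down gives g = (7/8)x^4 - 2x^3 + (7/4)x^2 - (7/8)x + 19/32
check: T g = (7/4)x^3 - 3x^2 + (7/4)x - 7/16
so T g − (-2)·g = (7/4)x^4 - (9/4)x^3 + (1/2)x^2 + 3/4 = f ✓

the result is g(x) = (7/8)x^4 - 2x^3 + (7/4)x^2 - (7/8)x + 19/32


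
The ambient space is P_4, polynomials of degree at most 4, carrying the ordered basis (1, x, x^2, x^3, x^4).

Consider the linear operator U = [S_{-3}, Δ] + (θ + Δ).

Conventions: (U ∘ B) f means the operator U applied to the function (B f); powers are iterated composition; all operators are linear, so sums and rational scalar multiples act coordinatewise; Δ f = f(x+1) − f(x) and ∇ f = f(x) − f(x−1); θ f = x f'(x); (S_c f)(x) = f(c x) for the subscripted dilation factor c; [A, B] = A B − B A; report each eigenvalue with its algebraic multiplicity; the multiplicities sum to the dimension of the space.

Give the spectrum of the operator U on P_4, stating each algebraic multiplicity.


image of 1: 0
image of x: x + 5
image of x^2: 2x^2 - 22x - 7
image of x^3: 3x^3 + 111x^2 + 75x + 29
image of x^4: 4x^4 - 428x^3 - 426x^2 - 332x - 79
the matrix is upper triangular; its diagonal is (0, 1, 2, 3, 4)
for a triangular matrix the eigenvalues are the diagonal entries, with algebraic multiplicity their repetition count

λ = 0 (multiplicity 1), λ = 1 (multiplicity 1), λ = 2 (multiplicity 1), λ = 3 (multiplicity 1), λ = 4 (multiplicity 1)


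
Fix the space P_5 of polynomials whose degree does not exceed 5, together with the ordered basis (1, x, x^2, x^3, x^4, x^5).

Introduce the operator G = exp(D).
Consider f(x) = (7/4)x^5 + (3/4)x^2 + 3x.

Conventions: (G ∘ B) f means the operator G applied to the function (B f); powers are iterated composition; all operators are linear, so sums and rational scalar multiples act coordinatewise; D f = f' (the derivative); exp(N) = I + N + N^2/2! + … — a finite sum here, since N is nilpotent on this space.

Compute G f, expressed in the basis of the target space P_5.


order-1 term: (35/4)x^4 + (3/2)x + 3
order-2 term: (35/2)x^3 + 3/4
order-3 term: (35/2)x^2
order-4 term: (35/4)x
order-5 term: 7/4
the series for exp(D) f terminates at order 5
exp(D) f = (7/4)x^5 + (35/4)x^4 + (35/2)x^3 + (73/4)x^2 + (53/4)x + 11/2

g(x) = (7/4)x^5 + (35/4)x^4 + (35/2)x^3 + (73/4)x^2 + (53/4)x + 11/2
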